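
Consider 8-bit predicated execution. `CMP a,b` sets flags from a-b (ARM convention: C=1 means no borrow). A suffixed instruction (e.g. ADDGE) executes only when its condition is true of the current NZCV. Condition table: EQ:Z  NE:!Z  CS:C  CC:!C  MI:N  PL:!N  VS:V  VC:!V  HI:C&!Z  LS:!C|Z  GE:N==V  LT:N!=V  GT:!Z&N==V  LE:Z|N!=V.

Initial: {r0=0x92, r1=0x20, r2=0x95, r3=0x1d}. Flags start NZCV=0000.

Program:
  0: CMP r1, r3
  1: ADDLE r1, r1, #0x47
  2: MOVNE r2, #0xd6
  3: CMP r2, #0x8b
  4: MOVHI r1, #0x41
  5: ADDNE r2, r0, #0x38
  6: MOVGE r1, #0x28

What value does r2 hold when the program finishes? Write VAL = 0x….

[0] flags=0010 → (cmp)
[1] flags=0010 LE?F → skip
[2] flags=0010 NE?T → r2=0xd6
[3] flags=0010 → (cmp)
[4] flags=0010 HI?T → r1=0x41
[5] flags=0010 NE?T → r2=0xca
[6] flags=0010 GE?T → r1=0x28

VAL = 0xca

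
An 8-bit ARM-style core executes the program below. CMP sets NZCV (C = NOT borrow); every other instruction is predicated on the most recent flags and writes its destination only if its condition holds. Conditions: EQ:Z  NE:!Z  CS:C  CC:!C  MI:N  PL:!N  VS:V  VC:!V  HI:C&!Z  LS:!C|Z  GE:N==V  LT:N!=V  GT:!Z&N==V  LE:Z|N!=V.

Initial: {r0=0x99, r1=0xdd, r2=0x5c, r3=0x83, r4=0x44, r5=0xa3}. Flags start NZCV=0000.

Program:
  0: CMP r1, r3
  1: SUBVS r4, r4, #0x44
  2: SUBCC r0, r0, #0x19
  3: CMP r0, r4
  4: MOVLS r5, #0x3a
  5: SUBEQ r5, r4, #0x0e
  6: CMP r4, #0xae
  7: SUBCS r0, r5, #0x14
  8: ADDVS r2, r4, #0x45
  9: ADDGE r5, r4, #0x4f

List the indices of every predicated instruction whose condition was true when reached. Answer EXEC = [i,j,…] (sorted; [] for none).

EXEC = [8,9]

[0] flags=0010 → (cmp)
[1] flags=0010 VS?F → skip
[2] flags=0010 CC?F → skip
[3] flags=0011 → (cmp)
[4] flags=0011 LS?F → skip
[5] flags=0011 EQ?F → skip
[6] flags=1001 → (cmp)
[7] flags=1001 CS?F → skip
[8] flags=1001 VS?T → r2=0x89
[9] flags=1001 GE?T → r5=0x93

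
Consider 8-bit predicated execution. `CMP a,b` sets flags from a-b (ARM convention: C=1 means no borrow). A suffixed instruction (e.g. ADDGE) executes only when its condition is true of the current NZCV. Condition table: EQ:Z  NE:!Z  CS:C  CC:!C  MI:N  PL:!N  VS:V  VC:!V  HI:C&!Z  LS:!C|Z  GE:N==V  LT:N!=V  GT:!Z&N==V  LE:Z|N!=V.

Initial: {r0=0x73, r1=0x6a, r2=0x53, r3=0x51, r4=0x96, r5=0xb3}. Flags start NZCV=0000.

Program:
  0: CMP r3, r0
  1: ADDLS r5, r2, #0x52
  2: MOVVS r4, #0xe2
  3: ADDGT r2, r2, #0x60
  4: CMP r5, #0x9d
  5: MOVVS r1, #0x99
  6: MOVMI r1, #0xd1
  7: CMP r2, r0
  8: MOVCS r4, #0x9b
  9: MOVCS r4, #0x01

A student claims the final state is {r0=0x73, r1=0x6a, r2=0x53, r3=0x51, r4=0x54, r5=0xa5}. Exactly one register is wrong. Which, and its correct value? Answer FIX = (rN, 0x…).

0: ✓ CMP  NZCV=1000
1: ✓ ADDLS  r5←0xa5
2: · MOVVS
3: · ADDGT
4: ✓ CMP  NZCV=0010
5: · MOVVS
6: · MOVMI
7: ✓ CMP  NZCV=1000
8: · MOVCS
9: · MOVCS

FIX = (r4, 0x96)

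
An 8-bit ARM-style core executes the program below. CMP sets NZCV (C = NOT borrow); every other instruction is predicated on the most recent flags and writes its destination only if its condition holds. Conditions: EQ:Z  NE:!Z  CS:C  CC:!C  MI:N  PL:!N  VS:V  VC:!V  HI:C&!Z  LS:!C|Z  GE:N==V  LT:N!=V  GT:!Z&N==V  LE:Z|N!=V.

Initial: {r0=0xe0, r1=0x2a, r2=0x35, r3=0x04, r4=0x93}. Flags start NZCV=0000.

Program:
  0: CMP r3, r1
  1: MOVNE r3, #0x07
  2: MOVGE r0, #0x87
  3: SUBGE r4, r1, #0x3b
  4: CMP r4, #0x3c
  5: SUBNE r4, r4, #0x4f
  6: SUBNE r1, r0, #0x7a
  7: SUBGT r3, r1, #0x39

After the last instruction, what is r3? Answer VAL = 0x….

[0] flags=1000 → (cmp)
[1] flags=1000 NE?T → r3=0x07
[2] flags=1000 GE?F → skip
[3] flags=1000 GE?F → skip
[4] flags=0011 → (cmp)
[5] flags=0011 NE?T → r4=0x44
[6] flags=0011 NE?T → r1=0x66
[7] flags=0011 GT?F → skip

VAL = 0x07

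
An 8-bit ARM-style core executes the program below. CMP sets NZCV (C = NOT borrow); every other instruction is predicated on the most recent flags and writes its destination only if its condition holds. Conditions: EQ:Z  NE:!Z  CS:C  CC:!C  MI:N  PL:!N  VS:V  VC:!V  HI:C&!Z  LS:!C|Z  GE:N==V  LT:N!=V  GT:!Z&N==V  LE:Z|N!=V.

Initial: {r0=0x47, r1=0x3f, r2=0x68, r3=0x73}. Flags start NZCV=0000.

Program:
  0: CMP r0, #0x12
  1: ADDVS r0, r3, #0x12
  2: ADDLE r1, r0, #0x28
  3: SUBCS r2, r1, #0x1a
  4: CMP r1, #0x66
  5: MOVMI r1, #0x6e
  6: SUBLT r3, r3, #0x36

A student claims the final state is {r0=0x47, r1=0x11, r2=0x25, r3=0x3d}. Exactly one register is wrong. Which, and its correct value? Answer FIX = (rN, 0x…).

[0] flags=0010 → (cmp)
[1] flags=0010 VS?F → skip
[2] flags=0010 LE?F → skip
[3] flags=0010 CS?T → r2=0x25
[4] flags=1000 → (cmp)
[5] flags=1000 MI?T → r1=0x6e
[6] flags=1000 LT?T → r3=0x3d

FIX = (r1, 0x6e)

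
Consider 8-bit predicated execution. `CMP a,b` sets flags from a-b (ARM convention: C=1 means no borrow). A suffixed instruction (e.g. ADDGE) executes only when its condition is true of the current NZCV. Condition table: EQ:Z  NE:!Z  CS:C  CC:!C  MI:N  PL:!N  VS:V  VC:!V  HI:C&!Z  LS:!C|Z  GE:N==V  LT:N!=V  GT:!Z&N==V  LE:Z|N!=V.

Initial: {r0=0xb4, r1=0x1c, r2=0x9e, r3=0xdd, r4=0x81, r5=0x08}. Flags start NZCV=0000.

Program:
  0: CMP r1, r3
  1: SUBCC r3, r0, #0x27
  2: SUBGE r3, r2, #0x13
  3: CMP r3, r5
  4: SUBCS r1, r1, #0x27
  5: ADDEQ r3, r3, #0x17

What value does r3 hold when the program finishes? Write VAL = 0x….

[0] flags=0000 → (cmp)
[1] flags=0000 CC?T → r3=0x8d
[2] flags=0000 GE?T → r3=0x8b
[3] flags=1010 → (cmp)
[4] flags=1010 CS?T → r1=0xf5
[5] flags=1010 EQ?F → skip

VAL = 0x8b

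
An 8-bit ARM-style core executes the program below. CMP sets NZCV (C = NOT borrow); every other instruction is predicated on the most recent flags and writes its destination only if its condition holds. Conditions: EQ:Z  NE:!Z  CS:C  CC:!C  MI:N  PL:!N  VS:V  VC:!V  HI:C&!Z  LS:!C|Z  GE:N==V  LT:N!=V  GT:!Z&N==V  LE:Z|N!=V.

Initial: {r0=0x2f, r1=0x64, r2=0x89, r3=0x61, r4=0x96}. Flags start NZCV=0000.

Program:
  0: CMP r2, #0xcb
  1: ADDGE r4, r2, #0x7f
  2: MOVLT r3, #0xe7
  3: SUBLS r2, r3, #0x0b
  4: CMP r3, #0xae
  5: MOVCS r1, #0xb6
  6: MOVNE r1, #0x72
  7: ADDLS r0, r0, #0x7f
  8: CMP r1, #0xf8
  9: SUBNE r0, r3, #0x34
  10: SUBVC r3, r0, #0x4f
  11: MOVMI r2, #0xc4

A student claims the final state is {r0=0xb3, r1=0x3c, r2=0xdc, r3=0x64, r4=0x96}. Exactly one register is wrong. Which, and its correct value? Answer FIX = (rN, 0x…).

0: ✓ CMP  NZCV=1000
1: · ADDGE
2: ✓ MOVLT  r3←0xe7
3: ✓ SUBLS  r2←0xdc
4: ✓ CMP  NZCV=0010
5: ✓ MOVCS  r1←0xb6
6: ✓ MOVNE  r1←0x72
7: · ADDLS
8: ✓ CMP  NZCV=0000
9: ✓ SUBNE  r0←0xb3
10: ✓ SUBVC  r3←0x64
11: · MOVMI

FIX = (r1, 0x72)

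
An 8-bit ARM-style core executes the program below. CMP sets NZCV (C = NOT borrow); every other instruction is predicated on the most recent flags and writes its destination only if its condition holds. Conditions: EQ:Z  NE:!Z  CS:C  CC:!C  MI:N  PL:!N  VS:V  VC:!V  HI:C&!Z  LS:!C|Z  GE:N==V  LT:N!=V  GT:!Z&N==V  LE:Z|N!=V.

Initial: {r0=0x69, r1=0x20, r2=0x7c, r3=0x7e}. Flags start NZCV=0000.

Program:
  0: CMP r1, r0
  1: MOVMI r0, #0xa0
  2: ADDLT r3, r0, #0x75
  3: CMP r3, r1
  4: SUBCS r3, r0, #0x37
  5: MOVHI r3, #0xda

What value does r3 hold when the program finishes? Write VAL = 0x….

VAL = 0x15

0: ✓ CMP  NZCV=1000
1: ✓ MOVMI  r0←0xa0
2: ✓ ADDLT  r3←0x15
3: ✓ CMP  NZCV=1000
4: · SUBCS
5: · MOVHI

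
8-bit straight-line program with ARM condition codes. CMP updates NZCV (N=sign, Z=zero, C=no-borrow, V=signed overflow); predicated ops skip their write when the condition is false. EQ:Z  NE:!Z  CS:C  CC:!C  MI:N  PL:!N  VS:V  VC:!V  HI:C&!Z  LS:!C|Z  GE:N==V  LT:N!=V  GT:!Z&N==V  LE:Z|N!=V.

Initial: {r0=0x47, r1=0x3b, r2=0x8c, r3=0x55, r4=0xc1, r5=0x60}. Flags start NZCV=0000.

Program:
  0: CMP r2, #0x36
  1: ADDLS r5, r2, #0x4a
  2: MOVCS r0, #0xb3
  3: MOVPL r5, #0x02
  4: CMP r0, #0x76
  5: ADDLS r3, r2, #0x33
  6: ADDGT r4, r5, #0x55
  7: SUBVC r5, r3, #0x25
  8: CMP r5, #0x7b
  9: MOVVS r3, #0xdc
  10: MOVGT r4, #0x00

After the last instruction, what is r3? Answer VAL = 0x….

VAL = 0x55

[0] flags=0011 → (cmp)
[1] flags=0011 LS?F → skip
[2] flags=0011 CS?T → r0=0xb3
[3] flags=0011 PL?T → r5=0x02
[4] flags=0011 → (cmp)
[5] flags=0011 LS?F → skip
[6] flags=0011 GT?F → skip
[7] flags=0011 VC?F → skip
[8] flags=1000 → (cmp)
[9] flags=1000 VS?F → skip
[10] flags=1000 GT?F → skip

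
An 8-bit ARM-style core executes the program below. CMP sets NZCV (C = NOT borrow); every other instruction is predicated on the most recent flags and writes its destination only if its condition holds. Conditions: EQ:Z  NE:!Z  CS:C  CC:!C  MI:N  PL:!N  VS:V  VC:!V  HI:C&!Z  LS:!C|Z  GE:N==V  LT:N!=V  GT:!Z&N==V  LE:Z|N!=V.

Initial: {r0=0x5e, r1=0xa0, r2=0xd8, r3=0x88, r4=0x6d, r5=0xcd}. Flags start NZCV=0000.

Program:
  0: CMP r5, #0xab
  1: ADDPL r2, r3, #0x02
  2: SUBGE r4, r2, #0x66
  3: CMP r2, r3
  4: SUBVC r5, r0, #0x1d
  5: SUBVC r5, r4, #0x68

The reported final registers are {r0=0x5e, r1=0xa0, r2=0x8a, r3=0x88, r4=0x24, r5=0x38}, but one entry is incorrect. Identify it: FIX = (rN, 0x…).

[0] flags=0010 → (cmp)
[1] flags=0010 PL?T → r2=0x8a
[2] flags=0010 GE?T → r4=0x24
[3] flags=0010 → (cmp)
[4] flags=0010 VC?T → r5=0x41
[5] flags=0010 VC?T → r5=0xbc

FIX = (r5, 0xbc)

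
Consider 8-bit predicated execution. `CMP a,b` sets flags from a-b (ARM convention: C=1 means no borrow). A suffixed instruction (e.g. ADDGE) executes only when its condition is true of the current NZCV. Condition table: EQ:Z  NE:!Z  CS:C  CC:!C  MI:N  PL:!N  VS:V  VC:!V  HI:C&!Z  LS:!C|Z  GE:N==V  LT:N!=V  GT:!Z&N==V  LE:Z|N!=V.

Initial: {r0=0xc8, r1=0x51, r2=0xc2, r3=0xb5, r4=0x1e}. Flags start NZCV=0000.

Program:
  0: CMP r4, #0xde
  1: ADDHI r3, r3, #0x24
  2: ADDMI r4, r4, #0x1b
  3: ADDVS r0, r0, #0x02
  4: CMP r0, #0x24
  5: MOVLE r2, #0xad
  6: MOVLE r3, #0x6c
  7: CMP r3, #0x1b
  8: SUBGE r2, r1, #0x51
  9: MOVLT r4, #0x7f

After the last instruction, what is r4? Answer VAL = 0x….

VAL = 0x1e

[0] flags=0000 → (cmp)
[1] flags=0000 HI?F → skip
[2] flags=0000 MI?F → skip
[3] flags=0000 VS?F → skip
[4] flags=1010 → (cmp)
[5] flags=1010 LE?T → r2=0xad
[6] flags=1010 LE?T → r3=0x6c
[7] flags=0010 → (cmp)
[8] flags=0010 GE?T → r2=0x00
[9] flags=0010 LT?F → skip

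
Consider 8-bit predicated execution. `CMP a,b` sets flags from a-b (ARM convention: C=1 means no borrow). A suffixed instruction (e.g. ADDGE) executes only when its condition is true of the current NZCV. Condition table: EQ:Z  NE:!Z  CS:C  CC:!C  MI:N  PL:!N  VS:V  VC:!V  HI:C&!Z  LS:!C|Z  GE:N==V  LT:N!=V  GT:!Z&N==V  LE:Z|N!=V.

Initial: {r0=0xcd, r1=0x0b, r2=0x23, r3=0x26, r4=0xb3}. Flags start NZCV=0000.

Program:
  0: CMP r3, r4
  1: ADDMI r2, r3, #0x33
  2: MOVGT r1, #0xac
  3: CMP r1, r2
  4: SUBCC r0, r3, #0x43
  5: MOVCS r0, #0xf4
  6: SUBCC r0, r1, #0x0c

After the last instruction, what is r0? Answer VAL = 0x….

VAL = 0xf4

0: ✓ CMP  NZCV=0000
1: · ADDMI
2: ✓ MOVGT  r1←0xac
3: ✓ CMP  NZCV=1010
4: · SUBCC
5: ✓ MOVCS  r0←0xf4
6: · SUBCC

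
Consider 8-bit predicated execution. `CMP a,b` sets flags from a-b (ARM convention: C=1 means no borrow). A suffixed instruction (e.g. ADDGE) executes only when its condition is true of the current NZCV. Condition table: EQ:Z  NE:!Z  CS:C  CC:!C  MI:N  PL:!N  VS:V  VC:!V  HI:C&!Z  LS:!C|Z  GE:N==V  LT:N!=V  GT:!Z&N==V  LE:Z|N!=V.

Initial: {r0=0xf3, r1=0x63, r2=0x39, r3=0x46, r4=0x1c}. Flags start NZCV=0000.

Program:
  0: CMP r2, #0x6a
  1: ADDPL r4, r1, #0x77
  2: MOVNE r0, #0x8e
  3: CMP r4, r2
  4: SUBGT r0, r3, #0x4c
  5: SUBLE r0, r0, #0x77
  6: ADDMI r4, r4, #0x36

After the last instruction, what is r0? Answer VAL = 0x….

[0] flags=1000 → (cmp)
[1] flags=1000 PL?F → skip
[2] flags=1000 NE?T → r0=0x8e
[3] flags=1000 → (cmp)
[4] flags=1000 GT?F → skip
[5] flags=1000 LE?T → r0=0x17
[6] flags=1000 MI?T → r4=0x52

VAL = 0x17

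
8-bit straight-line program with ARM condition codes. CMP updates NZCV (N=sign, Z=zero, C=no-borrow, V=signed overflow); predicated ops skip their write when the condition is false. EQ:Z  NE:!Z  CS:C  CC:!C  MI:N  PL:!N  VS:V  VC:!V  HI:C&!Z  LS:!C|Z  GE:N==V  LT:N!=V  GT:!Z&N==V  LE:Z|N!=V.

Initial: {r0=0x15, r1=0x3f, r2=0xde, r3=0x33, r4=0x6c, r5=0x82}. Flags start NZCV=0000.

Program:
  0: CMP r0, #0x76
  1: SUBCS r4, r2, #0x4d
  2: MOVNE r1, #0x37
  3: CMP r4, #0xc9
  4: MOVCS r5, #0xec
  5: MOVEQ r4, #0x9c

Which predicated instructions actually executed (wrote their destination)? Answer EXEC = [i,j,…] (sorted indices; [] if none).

[0] flags=1000 → (cmp)
[1] flags=1000 CS?F → skip
[2] flags=1000 NE?T → r1=0x37
[3] flags=1001 → (cmp)
[4] flags=1001 CS?F → skip
[5] flags=1001 EQ?F → skip

EXEC = [2]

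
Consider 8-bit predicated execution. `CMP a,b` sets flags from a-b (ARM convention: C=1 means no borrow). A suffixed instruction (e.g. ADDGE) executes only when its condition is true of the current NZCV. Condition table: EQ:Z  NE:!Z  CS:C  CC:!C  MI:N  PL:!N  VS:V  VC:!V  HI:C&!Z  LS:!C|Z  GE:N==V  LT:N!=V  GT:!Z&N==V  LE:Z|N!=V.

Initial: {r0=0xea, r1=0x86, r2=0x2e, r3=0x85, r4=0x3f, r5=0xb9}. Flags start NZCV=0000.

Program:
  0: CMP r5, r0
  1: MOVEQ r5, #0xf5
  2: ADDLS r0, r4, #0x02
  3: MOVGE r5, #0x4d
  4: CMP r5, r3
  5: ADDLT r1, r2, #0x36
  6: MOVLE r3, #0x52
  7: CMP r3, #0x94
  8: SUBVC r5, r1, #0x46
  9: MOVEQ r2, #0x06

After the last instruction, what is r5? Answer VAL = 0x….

0: ✓ CMP  NZCV=1000
1: · MOVEQ
2: ✓ ADDLS  r0←0x41
3: · MOVGE
4: ✓ CMP  NZCV=0010
5: · ADDLT
6: · MOVLE
7: ✓ CMP  NZCV=1000
8: ✓ SUBVC  r5←0x40
9: · MOVEQ

VAL = 0x40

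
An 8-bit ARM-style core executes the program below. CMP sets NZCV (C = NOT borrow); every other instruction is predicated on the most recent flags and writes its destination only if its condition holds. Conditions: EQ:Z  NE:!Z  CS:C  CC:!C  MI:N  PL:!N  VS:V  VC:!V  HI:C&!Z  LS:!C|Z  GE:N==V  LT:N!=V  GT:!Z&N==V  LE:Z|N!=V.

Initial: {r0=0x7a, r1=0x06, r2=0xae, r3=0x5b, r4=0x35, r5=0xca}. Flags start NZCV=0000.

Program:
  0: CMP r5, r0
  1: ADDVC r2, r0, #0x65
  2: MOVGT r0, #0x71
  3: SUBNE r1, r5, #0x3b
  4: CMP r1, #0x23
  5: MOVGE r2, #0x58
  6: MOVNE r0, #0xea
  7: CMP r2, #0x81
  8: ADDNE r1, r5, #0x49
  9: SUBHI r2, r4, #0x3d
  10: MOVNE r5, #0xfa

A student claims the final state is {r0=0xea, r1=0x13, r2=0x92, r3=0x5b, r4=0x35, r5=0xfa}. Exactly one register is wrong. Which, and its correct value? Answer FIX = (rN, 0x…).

FIX = (r2, 0xf8)

[0] flags=0011 → (cmp)
[1] flags=0011 VC?F → skip
[2] flags=0011 GT?F → skip
[3] flags=0011 NE?T → r1=0x8f
[4] flags=0011 → (cmp)
[5] flags=0011 GE?F → skip
[6] flags=0011 NE?T → r0=0xea
[7] flags=0010 → (cmp)
[8] flags=0010 NE?T → r1=0x13
[9] flags=0010 HI?T → r2=0xf8
[10] flags=0010 NE?T → r5=0xfa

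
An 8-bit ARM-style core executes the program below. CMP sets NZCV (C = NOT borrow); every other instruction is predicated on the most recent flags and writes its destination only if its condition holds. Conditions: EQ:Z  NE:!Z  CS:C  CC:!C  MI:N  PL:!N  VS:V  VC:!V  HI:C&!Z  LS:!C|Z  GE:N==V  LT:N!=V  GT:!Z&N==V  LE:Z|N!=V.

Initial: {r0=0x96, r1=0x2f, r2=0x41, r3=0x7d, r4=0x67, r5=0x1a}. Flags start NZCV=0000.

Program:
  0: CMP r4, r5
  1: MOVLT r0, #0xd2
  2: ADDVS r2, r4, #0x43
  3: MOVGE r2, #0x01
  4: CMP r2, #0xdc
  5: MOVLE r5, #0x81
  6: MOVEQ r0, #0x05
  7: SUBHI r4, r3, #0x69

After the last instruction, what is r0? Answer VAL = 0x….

VAL = 0x96

0: ✓ CMP  NZCV=0010
1: · MOVLT
2: · ADDVS
3: ✓ MOVGE  r2←0x01
4: ✓ CMP  NZCV=0000
5: · MOVLE
6: · MOVEQ
7: · SUBHI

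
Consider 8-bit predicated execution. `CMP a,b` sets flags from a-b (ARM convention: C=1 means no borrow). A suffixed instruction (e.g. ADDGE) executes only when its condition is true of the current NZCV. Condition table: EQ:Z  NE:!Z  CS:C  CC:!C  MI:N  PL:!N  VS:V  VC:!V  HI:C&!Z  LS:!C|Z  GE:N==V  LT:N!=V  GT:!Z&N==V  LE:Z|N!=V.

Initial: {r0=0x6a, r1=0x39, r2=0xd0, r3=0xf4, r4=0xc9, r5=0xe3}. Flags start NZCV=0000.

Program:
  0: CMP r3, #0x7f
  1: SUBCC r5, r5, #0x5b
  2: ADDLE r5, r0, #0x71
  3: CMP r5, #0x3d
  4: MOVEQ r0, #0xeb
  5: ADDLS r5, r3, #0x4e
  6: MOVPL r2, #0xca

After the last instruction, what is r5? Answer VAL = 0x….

VAL = 0xdb

[0] flags=0011 → (cmp)
[1] flags=0011 CC?F → skip
[2] flags=0011 LE?T → r5=0xdb
[3] flags=1010 → (cmp)
[4] flags=1010 EQ?F → skip
[5] flags=1010 LS?F → skip
[6] flags=1010 PL?F → skip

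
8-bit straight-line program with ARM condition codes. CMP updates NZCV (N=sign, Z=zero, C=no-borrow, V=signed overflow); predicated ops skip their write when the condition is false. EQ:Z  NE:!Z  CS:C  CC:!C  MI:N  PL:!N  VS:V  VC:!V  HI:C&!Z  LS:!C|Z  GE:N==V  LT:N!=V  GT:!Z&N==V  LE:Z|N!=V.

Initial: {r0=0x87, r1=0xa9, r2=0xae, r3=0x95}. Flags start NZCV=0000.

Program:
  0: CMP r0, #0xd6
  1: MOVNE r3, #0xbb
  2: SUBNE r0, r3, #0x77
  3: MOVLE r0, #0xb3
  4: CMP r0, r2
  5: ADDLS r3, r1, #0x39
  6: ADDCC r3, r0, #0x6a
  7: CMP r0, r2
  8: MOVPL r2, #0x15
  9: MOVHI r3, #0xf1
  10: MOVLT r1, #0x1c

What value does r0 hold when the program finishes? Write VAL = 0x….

VAL = 0xb3

[0] flags=1000 → (cmp)
[1] flags=1000 NE?T → r3=0xbb
[2] flags=1000 NE?T → r0=0x44
[3] flags=1000 LE?T → r0=0xb3
[4] flags=0010 → (cmp)
[5] flags=0010 LS?F → skip
[6] flags=0010 CC?F → skip
[7] flags=0010 → (cmp)
[8] flags=0010 PL?T → r2=0x15
[9] flags=0010 HI?T → r3=0xf1
[10] flags=0010 LT?F → skip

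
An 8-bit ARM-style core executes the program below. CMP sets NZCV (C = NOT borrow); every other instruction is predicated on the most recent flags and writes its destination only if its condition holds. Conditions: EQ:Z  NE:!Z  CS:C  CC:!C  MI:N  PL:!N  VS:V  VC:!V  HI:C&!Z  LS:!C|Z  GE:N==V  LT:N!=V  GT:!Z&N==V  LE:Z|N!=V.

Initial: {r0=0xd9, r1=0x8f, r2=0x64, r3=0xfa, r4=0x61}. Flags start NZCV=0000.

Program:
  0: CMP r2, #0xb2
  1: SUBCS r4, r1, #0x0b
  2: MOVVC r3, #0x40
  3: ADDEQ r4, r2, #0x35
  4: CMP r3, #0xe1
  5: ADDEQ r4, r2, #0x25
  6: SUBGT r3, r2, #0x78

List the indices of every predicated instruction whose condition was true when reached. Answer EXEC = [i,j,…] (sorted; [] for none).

[0] flags=1001 → (cmp)
[1] flags=1001 CS?F → skip
[2] flags=1001 VC?F → skip
[3] flags=1001 EQ?F → skip
[4] flags=0010 → (cmp)
[5] flags=0010 EQ?F → skip
[6] flags=0010 GT?T → r3=0xec

EXEC = [6]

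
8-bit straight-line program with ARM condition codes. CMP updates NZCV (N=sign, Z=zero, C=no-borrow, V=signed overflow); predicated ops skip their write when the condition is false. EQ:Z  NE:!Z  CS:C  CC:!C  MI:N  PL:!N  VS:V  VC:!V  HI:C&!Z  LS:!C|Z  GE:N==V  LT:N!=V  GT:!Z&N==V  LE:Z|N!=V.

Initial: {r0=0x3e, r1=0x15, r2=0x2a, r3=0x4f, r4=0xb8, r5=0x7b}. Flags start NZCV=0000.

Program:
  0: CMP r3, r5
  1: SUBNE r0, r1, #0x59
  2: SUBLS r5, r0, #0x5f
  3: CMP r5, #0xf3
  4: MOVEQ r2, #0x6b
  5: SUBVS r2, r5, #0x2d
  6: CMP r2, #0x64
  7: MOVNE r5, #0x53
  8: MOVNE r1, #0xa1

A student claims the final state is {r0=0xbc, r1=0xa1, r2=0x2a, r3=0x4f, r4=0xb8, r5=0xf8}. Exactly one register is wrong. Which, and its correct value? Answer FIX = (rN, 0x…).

FIX = (r5, 0x53)

[0] flags=1000 → (cmp)
[1] flags=1000 NE?T → r0=0xbc
[2] flags=1000 LS?T → r5=0x5d
[3] flags=0000 → (cmp)
[4] flags=0000 EQ?F → skip
[5] flags=0000 VS?F → skip
[6] flags=1000 → (cmp)
[7] flags=1000 NE?T → r5=0x53
[8] flags=1000 NE?T → r1=0xa1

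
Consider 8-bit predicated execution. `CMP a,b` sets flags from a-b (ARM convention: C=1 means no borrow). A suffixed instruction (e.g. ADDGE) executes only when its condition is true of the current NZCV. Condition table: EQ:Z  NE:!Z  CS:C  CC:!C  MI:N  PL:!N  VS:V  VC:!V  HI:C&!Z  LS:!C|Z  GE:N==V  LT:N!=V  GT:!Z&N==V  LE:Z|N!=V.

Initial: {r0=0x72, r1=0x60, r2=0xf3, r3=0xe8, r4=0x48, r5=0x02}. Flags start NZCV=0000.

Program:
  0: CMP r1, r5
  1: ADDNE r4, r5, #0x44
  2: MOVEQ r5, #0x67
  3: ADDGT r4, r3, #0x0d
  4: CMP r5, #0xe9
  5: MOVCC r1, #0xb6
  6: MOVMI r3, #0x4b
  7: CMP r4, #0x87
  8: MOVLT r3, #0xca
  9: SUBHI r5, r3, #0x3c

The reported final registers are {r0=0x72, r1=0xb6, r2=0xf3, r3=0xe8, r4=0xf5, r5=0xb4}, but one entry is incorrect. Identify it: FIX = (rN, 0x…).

FIX = (r5, 0xac)

0: ✓ CMP  NZCV=0010
1: ✓ ADDNE  r4←0x46
2: · MOVEQ
3: ✓ ADDGT  r4←0xf5
4: ✓ CMP  NZCV=0000
5: ✓ MOVCC  r1←0xb6
6: · MOVMI
7: ✓ CMP  NZCV=0010
8: · MOVLT
9: ✓ SUBHI  r5←0xac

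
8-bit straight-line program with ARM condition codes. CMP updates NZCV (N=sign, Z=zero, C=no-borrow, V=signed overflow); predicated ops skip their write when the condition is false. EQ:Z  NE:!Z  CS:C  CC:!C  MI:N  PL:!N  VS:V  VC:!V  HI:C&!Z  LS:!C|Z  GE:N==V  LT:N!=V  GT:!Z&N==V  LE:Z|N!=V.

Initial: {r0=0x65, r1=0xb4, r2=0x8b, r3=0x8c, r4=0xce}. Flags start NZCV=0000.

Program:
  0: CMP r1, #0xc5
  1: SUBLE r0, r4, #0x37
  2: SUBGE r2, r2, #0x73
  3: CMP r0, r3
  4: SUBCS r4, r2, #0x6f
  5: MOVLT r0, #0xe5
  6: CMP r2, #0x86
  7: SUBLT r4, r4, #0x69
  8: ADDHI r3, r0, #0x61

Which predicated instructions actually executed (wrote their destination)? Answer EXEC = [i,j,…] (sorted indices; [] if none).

EXEC = [1,4,8]

0: ✓ CMP  NZCV=1000
1: ✓ SUBLE  r0←0x97
2: · SUBGE
3: ✓ CMP  NZCV=0010
4: ✓ SUBCS  r4←0x1c
5: · MOVLT
6: ✓ CMP  NZCV=0010
7: · SUBLT
8: ✓ ADDHI  r3←0xf8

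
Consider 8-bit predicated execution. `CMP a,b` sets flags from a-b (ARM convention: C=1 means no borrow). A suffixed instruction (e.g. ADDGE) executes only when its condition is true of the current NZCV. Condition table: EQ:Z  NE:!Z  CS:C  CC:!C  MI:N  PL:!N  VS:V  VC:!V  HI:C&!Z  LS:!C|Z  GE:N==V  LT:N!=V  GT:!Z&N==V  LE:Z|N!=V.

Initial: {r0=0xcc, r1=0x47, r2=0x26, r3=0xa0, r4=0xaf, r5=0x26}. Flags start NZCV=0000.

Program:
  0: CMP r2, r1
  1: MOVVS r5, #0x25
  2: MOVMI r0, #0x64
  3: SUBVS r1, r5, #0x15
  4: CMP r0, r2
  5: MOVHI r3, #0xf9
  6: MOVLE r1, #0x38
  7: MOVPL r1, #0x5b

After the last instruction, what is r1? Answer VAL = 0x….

VAL = 0x5b

0: ✓ CMP  NZCV=1000
1: · MOVVS
2: ✓ MOVMI  r0←0x64
3: · SUBVS
4: ✓ CMP  NZCV=0010
5: ✓ MOVHI  r3←0xf9
6: · MOVLE
7: ✓ MOVPL  r1←0x5b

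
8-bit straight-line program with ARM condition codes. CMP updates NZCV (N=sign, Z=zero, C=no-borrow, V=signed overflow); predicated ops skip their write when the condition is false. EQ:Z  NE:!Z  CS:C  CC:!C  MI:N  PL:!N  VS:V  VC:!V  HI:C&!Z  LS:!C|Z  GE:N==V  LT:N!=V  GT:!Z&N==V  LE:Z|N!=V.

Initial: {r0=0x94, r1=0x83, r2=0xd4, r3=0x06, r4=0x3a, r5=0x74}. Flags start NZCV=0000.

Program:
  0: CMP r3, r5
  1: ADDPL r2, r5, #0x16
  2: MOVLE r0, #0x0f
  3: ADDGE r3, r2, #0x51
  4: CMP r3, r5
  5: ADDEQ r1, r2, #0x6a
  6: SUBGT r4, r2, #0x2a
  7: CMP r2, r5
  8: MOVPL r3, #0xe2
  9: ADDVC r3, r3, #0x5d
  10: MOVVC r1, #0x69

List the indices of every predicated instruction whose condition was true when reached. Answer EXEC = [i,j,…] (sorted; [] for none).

0: ✓ CMP  NZCV=1000
1: · ADDPL
2: ✓ MOVLE  r0←0x0f
3: · ADDGE
4: ✓ CMP  NZCV=1000
5: · ADDEQ
6: · SUBGT
7: ✓ CMP  NZCV=0011
8: ✓ MOVPL  r3←0xe2
9: · ADDVC
10: · MOVVC

EXEC = [2,8]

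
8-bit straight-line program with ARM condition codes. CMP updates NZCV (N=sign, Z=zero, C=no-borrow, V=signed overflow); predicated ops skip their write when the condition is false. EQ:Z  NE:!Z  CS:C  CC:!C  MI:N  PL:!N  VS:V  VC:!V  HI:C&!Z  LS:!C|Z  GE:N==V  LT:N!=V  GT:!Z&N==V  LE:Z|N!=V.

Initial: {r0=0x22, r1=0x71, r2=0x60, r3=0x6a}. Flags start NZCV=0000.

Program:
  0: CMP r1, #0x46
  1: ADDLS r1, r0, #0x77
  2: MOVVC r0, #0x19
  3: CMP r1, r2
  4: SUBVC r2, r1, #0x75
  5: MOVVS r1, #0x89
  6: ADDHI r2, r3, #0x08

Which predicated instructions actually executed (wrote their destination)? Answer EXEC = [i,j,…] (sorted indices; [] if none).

EXEC = [2,4,6]

0: ✓ CMP  NZCV=0010
1: · ADDLS
2: ✓ MOVVC  r0←0x19
3: ✓ CMP  NZCV=0010
4: ✓ SUBVC  r2←0xfc
5: · MOVVS
6: ✓ ADDHI  r2←0x72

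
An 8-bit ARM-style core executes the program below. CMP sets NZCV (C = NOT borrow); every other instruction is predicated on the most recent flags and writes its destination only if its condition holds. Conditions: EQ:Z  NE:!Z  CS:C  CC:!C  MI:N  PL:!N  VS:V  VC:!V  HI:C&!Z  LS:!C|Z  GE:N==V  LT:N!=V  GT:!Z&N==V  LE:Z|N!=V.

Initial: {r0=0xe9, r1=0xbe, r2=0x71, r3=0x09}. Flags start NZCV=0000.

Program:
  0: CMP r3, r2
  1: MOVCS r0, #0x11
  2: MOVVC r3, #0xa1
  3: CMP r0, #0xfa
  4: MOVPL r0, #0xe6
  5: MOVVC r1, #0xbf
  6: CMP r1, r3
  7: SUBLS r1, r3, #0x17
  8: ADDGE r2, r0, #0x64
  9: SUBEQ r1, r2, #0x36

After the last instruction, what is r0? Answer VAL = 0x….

VAL = 0xe9

0: ✓ CMP  NZCV=1000
1: · MOVCS
2: ✓ MOVVC  r3←0xa1
3: ✓ CMP  NZCV=1000
4: · MOVPL
5: ✓ MOVVC  r1←0xbf
6: ✓ CMP  NZCV=0010
7: · SUBLS
8: ✓ ADDGE  r2←0x4d
9: · SUBEQ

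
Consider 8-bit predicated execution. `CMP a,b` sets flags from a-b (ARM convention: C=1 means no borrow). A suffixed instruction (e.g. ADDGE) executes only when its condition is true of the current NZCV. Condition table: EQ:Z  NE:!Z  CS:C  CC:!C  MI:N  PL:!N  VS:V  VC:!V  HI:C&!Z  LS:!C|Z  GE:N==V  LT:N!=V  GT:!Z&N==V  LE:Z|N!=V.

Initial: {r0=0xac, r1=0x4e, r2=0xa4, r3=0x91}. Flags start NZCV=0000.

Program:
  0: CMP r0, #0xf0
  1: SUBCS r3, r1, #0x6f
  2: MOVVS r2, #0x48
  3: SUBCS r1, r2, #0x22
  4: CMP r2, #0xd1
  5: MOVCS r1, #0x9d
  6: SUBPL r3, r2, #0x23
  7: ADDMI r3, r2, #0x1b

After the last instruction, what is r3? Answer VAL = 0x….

[0] flags=1000 → (cmp)
[1] flags=1000 CS?F → skip
[2] flags=1000 VS?F → skip
[3] flags=1000 CS?F → skip
[4] flags=1000 → (cmp)
[5] flags=1000 CS?F → skip
[6] flags=1000 PL?F → skip
[7] flags=1000 MI?T → r3=0xbf

VAL = 0xbf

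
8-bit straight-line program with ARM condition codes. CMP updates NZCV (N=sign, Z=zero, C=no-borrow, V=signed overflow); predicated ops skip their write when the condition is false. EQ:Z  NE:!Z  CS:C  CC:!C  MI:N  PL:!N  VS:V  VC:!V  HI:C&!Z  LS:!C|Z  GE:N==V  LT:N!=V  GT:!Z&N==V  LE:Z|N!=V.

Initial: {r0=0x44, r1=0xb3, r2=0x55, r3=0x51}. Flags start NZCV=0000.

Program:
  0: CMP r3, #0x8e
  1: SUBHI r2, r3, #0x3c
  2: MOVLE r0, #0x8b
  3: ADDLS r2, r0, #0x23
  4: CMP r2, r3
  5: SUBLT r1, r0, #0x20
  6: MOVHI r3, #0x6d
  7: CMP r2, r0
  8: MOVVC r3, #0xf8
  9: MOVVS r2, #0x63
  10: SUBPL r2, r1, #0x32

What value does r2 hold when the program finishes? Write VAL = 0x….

VAL = 0x81

[0] flags=1001 → (cmp)
[1] flags=1001 HI?F → skip
[2] flags=1001 LE?F → skip
[3] flags=1001 LS?T → r2=0x67
[4] flags=0010 → (cmp)
[5] flags=0010 LT?F → skip
[6] flags=0010 HI?T → r3=0x6d
[7] flags=0010 → (cmp)
[8] flags=0010 VC?T → r3=0xf8
[9] flags=0010 VS?F → skip
[10] flags=0010 PL?T → r2=0x81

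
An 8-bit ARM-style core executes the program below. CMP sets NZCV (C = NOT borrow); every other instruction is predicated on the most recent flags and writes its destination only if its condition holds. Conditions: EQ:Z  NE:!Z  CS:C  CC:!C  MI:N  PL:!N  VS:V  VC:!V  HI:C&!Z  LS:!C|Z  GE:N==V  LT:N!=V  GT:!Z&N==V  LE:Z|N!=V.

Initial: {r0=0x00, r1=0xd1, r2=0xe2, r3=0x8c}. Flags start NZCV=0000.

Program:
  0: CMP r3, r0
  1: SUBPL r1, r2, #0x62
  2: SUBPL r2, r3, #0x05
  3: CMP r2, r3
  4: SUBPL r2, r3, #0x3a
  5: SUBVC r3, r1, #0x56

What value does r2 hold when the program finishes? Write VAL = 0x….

0: ✓ CMP  NZCV=1010
1: · SUBPL
2: · SUBPL
3: ✓ CMP  NZCV=0010
4: ✓ SUBPL  r2←0x52
5: ✓ SUBVC  r3←0x7b

VAL = 0x52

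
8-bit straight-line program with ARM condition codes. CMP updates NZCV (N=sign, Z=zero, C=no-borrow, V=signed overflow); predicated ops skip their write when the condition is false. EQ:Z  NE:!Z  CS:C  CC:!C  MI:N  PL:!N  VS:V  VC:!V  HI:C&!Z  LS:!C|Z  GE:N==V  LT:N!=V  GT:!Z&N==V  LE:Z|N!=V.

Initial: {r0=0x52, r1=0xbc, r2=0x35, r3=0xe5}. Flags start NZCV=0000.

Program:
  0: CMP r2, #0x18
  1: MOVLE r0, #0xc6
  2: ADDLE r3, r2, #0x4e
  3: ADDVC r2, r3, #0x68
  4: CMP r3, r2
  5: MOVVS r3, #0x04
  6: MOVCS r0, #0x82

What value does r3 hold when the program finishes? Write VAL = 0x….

VAL = 0xe5

[0] flags=0010 → (cmp)
[1] flags=0010 LE?F → skip
[2] flags=0010 LE?F → skip
[3] flags=0010 VC?T → r2=0x4d
[4] flags=1010 → (cmp)
[5] flags=1010 VS?F → skip
[6] flags=1010 CS?T → r0=0x82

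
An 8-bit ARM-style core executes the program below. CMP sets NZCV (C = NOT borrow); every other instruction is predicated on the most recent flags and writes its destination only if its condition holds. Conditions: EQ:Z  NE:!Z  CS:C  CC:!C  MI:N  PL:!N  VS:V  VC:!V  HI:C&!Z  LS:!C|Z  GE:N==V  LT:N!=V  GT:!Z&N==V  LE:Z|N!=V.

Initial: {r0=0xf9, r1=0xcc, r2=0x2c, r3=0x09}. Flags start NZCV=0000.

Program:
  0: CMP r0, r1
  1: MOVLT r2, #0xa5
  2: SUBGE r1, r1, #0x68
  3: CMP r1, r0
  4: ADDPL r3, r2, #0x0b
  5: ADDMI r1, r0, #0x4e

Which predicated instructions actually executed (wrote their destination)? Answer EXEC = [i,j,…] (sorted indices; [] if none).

EXEC = [2,4]

0: ✓ CMP  NZCV=0010
1: · MOVLT
2: ✓ SUBGE  r1←0x64
3: ✓ CMP  NZCV=0000
4: ✓ ADDPL  r3←0x37
5: · ADDMI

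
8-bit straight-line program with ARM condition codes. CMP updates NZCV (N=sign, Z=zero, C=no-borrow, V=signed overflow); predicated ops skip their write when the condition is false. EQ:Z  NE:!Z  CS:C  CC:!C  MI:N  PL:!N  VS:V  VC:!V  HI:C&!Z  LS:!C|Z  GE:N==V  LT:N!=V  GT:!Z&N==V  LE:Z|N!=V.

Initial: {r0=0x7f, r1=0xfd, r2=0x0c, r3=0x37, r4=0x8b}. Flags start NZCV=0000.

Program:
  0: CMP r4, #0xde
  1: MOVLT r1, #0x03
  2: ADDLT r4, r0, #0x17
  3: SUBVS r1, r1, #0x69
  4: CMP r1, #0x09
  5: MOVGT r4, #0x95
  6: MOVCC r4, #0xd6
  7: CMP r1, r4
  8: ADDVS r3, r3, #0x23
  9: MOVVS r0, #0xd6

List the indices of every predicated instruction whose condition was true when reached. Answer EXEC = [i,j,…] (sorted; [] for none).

[0] flags=1000 → (cmp)
[1] flags=1000 LT?T → r1=0x03
[2] flags=1000 LT?T → r4=0x96
[3] flags=1000 VS?F → skip
[4] flags=1000 → (cmp)
[5] flags=1000 GT?F → skip
[6] flags=1000 CC?T → r4=0xd6
[7] flags=0000 → (cmp)
[8] flags=0000 VS?F → skip
[9] flags=0000 VS?F → skip

EXEC = [1,2,6]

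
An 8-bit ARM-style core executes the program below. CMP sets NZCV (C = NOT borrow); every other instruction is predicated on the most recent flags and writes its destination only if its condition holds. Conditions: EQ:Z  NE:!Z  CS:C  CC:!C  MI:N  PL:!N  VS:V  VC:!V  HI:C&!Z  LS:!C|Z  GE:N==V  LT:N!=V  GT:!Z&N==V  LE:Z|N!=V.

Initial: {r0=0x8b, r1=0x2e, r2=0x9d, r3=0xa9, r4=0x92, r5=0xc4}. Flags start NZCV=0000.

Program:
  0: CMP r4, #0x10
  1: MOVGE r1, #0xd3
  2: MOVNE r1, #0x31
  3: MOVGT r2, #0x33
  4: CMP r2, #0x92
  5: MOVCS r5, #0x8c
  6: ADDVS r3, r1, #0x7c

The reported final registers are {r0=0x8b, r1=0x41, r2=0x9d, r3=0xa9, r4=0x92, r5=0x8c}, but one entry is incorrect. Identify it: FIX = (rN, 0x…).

0: ✓ CMP  NZCV=1010
1: · MOVGE
2: ✓ MOVNE  r1←0x31
3: · MOVGT
4: ✓ CMP  NZCV=0010
5: ✓ MOVCS  r5←0x8c
6: · ADDVS

FIX = (r1, 0x31)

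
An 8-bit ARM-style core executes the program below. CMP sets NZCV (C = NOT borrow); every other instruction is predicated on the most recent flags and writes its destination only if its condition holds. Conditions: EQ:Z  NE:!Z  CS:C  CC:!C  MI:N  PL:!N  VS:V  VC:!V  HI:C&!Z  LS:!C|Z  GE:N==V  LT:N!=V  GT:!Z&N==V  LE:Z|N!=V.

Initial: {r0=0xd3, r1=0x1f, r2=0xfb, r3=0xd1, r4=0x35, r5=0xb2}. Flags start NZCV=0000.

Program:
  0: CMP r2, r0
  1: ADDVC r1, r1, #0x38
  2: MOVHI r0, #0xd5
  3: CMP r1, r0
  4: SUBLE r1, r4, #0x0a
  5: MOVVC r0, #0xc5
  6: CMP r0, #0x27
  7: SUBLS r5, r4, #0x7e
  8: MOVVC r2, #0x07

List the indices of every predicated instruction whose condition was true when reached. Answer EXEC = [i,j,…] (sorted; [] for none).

0: ✓ CMP  NZCV=0010
1: ✓ ADDVC  r1←0x57
2: ✓ MOVHI  r0←0xd5
3: ✓ CMP  NZCV=1001
4: · SUBLE
5: · MOVVC
6: ✓ CMP  NZCV=1010
7: · SUBLS
8: ✓ MOVVC  r2←0x07

EXEC = [1,2,8]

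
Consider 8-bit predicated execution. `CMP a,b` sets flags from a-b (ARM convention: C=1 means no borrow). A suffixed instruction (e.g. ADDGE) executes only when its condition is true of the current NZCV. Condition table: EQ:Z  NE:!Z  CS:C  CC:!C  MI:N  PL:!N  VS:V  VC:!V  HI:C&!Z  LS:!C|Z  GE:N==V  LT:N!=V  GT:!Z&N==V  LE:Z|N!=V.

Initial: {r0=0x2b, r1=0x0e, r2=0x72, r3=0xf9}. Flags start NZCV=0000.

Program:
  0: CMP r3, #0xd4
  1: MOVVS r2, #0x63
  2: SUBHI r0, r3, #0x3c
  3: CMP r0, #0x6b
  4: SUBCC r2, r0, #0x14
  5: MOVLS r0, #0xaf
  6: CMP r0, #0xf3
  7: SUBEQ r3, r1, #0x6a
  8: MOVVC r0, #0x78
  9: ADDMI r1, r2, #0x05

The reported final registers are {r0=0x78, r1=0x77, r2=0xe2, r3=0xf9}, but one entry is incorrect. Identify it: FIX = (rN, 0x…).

[0] flags=0010 → (cmp)
[1] flags=0010 VS?F → skip
[2] flags=0010 HI?T → r0=0xbd
[3] flags=0011 → (cmp)
[4] flags=0011 CC?F → skip
[5] flags=0011 LS?F → skip
[6] flags=1000 → (cmp)
[7] flags=1000 EQ?F → skip
[8] flags=1000 VC?T → r0=0x78
[9] flags=1000 MI?T → r1=0x77

FIX = (r2, 0x72)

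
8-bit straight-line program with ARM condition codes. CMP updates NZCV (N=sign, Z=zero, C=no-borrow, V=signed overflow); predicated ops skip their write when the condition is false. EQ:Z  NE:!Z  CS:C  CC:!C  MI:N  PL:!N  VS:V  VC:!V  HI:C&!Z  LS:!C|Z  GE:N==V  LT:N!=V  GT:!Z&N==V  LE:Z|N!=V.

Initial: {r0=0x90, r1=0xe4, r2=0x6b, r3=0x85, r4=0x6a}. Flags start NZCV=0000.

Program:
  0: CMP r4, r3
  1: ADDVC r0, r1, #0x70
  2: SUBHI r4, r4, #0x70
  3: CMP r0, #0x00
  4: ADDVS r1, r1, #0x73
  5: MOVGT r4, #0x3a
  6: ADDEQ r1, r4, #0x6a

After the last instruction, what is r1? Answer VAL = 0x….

[0] flags=1001 → (cmp)
[1] flags=1001 VC?F → skip
[2] flags=1001 HI?F → skip
[3] flags=1010 → (cmp)
[4] flags=1010 VS?F → skip
[5] flags=1010 GT?F → skip
[6] flags=1010 EQ?F → skip

VAL = 0xe4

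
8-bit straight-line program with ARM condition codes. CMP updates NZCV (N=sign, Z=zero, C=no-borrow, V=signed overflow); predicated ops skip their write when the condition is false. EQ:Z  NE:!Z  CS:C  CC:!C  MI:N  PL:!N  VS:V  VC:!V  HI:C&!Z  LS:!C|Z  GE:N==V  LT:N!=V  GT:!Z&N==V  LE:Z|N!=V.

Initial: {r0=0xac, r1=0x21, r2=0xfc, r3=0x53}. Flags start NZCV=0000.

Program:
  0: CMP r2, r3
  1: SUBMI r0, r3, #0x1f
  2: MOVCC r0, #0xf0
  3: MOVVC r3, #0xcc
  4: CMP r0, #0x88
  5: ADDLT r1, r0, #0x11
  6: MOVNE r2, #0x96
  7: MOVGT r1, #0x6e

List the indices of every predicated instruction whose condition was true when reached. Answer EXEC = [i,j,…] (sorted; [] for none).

0: ✓ CMP  NZCV=1010
1: ✓ SUBMI  r0←0x34
2: · MOVCC
3: ✓ MOVVC  r3←0xcc
4: ✓ CMP  NZCV=1001
5: · ADDLT
6: ✓ MOVNE  r2←0x96
7: ✓ MOVGT  r1←0x6e

EXEC = [1,3,6,7]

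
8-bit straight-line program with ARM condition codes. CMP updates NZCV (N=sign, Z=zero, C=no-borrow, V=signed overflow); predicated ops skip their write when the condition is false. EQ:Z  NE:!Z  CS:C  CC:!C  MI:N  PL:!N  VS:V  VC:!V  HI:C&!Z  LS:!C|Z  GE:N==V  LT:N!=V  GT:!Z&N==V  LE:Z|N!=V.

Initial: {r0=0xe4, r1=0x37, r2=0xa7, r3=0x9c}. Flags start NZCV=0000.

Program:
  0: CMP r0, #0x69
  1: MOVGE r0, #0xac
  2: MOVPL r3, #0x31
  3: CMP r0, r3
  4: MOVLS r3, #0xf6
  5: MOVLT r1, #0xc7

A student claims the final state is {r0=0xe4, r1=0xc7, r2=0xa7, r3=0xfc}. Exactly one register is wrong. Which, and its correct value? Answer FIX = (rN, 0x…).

FIX = (r3, 0x31)

0: ✓ CMP  NZCV=0011
1: · MOVGE
2: ✓ MOVPL  r3←0x31
3: ✓ CMP  NZCV=1010
4: · MOVLS
5: ✓ MOVLT  r1←0xc7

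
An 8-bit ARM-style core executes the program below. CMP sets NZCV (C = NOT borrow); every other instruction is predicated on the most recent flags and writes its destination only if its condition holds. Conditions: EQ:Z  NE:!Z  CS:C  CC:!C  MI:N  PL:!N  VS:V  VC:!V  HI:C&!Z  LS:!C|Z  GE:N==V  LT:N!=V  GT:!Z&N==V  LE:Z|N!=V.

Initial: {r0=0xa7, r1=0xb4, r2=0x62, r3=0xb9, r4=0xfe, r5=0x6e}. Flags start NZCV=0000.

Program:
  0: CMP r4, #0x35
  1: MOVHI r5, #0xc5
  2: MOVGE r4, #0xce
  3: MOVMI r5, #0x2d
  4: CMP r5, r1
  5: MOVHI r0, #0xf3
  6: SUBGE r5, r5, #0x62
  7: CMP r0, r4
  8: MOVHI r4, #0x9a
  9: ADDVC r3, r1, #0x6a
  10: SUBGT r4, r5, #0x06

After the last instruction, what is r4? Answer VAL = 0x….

VAL = 0xfe

[0] flags=1010 → (cmp)
[1] flags=1010 HI?T → r5=0xc5
[2] flags=1010 GE?F → skip
[3] flags=1010 MI?T → r5=0x2d
[4] flags=0000 → (cmp)
[5] flags=0000 HI?F → skip
[6] flags=0000 GE?T → r5=0xcb
[7] flags=1000 → (cmp)
[8] flags=1000 HI?F → skip
[9] flags=1000 VC?T → r3=0x1e
[10] flags=1000 GT?F → skip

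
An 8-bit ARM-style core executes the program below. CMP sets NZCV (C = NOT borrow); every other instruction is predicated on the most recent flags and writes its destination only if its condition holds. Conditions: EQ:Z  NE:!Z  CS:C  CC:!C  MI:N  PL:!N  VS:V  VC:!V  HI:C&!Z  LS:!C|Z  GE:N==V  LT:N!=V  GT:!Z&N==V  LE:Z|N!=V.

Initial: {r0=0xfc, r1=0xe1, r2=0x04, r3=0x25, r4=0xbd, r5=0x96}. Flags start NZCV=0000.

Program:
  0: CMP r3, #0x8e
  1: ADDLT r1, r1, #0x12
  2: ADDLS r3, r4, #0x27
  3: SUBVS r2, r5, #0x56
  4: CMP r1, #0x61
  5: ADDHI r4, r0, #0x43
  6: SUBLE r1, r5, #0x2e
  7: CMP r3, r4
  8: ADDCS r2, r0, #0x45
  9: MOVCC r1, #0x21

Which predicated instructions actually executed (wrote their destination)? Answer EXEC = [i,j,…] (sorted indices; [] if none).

EXEC = [2,3,5,6,8]

0: ✓ CMP  NZCV=1001
1: · ADDLT
2: ✓ ADDLS  r3←0xe4
3: ✓ SUBVS  r2←0x40
4: ✓ CMP  NZCV=1010
5: ✓ ADDHI  r4←0x3f
6: ✓ SUBLE  r1←0x68
7: ✓ CMP  NZCV=1010
8: ✓ ADDCS  r2←0x41
9: · MOVCC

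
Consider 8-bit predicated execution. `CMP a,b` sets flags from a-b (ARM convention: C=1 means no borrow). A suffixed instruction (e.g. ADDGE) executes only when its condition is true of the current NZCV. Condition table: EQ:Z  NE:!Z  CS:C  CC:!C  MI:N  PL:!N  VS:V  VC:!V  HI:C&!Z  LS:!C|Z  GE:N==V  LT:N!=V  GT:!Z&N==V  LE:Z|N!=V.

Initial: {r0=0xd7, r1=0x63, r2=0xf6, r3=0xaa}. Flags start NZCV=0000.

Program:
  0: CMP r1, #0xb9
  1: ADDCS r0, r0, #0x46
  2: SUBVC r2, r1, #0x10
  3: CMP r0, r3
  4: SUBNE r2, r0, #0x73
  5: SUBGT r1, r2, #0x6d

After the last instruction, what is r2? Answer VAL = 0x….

0: ✓ CMP  NZCV=1001
1: · ADDCS
2: · SUBVC
3: ✓ CMP  NZCV=0010
4: ✓ SUBNE  r2←0x64
5: ✓ SUBGT  r1←0xf7

VAL = 0x64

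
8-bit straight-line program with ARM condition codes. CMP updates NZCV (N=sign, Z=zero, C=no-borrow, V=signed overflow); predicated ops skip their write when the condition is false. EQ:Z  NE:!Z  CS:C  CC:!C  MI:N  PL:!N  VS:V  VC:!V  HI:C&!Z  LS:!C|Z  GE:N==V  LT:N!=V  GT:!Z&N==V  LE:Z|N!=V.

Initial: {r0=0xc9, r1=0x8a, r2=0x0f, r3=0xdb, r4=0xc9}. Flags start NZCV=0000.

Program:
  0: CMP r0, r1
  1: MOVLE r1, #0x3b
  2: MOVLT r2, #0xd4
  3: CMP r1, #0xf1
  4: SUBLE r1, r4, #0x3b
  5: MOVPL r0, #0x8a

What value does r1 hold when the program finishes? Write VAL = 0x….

0: ✓ CMP  NZCV=0010
1: · MOVLE
2: · MOVLT
3: ✓ CMP  NZCV=1000
4: ✓ SUBLE  r1←0x8e
5: · MOVPL

VAL = 0x8e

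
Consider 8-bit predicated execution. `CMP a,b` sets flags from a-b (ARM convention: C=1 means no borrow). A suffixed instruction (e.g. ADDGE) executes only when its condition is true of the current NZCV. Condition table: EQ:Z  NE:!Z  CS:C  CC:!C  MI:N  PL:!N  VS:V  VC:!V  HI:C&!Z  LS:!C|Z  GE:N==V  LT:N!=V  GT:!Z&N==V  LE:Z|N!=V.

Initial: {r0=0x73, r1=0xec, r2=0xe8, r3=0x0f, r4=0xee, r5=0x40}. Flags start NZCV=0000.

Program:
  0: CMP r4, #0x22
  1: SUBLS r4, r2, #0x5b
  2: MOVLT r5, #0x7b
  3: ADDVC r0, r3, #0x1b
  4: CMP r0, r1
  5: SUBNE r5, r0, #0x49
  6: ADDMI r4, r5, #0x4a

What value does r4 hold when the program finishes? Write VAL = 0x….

VAL = 0xee

0: ✓ CMP  NZCV=1010
1: · SUBLS
2: ✓ MOVLT  r5←0x7b
3: ✓ ADDVC  r0←0x2a
4: ✓ CMP  NZCV=0000
5: ✓ SUBNE  r5←0xe1
6: · ADDMI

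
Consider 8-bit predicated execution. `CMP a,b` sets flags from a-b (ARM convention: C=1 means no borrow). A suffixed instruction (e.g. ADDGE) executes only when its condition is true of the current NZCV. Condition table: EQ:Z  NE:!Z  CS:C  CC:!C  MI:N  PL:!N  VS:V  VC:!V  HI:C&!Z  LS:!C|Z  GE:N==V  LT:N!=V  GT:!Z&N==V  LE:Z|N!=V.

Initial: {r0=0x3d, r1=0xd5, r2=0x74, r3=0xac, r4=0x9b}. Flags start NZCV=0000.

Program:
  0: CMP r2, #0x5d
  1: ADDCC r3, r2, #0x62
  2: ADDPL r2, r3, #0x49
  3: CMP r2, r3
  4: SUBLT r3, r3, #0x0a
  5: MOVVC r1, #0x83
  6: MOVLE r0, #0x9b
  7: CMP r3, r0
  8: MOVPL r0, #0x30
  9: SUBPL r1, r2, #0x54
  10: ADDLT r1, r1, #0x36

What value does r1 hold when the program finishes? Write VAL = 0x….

0: ✓ CMP  NZCV=0010
1: · ADDCC
2: ✓ ADDPL  r2←0xf5
3: ✓ CMP  NZCV=0010
4: · SUBLT
5: ✓ MOVVC  r1←0x83
6: · MOVLE
7: ✓ CMP  NZCV=0011
8: ✓ MOVPL  r0←0x30
9: ✓ SUBPL  r1←0xa1
10: ✓ ADDLT  r1←0xd7

VAL = 0xd7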